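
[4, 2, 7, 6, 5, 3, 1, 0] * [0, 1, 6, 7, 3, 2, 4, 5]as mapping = [0→3, 1→6, 2→5, 3→4, 4→2, 5→7, 6→1, 7→0]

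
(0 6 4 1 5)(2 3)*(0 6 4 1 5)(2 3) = (0 4 5 6 1)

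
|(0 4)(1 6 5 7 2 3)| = 6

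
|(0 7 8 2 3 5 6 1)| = 8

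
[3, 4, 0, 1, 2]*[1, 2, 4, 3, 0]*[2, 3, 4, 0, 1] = [0, 2, 3, 4, 1]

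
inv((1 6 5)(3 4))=(1 5 6)(3 4)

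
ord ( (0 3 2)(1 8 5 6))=12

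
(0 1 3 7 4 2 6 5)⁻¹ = (0 5 6 2 4 7 3 1)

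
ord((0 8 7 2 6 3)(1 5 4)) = 6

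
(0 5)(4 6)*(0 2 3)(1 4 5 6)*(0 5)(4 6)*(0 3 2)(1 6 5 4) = (0 1 5)(3 4 6)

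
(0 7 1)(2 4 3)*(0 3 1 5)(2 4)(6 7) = (0 6 7 5)(1 3 4)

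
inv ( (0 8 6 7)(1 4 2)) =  (0 7 6 8)(1 2 4)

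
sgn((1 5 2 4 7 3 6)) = 1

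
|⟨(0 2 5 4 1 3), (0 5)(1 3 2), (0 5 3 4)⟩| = 720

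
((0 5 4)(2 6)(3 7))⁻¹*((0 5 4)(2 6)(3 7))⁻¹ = (0 5 4)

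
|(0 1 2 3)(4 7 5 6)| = 4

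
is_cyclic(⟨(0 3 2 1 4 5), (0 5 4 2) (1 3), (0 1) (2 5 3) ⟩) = no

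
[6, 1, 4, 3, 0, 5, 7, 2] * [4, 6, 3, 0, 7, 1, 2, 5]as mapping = [0→2, 1→6, 2→7, 3→0, 4→4, 5→1, 6→5, 7→3]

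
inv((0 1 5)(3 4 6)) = (0 5 1)(3 6 4)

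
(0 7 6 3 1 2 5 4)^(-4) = (0 1)(2 7)(3 4)(5 6)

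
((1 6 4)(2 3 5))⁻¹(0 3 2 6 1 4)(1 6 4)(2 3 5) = (0 5 3 4 6 1)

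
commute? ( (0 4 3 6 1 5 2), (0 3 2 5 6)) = no: (0 4 3 6 1 5 2)*(0 3 2 5 6) = (0 4 2 3)(1 6), (0 3 2 5 6)*(0 4 3 6 1 5 2) = (0 6 4 3)(1 5)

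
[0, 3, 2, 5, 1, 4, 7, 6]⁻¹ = [0, 4, 2, 1, 5, 3, 7, 6]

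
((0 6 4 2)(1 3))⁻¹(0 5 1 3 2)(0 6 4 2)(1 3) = (0 6 5 3 1)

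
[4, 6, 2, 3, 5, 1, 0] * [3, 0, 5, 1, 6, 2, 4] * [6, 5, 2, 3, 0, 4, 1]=[1, 0, 4, 5, 2, 6, 3]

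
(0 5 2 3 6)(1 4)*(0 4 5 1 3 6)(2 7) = (0 1 5 7 2 6 4 3)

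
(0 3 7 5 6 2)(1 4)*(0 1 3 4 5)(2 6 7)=(0 4 3 2 1 5 7)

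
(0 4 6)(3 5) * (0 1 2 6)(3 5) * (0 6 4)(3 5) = (1 2 4 6)(3 5)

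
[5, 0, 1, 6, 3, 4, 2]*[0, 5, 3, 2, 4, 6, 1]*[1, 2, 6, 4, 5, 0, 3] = [3, 1, 0, 2, 6, 5, 4]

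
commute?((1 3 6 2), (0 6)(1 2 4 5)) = no:(1 3 6 2)*(0 6)(1 2 4 5) = (0 6 4 5 1 3), (0 6)(1 2 4 5)*(1 3 6 2) = (0 2 4 5 3 6)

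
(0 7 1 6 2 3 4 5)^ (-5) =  (0 6 4 7 2 5 1 3)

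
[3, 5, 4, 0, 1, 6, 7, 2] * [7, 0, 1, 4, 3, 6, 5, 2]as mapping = [0→4, 1→6, 2→3, 3→7, 4→0, 5→5, 6→2, 7→1]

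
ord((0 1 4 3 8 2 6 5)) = 8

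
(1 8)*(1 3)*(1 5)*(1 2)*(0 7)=(0 7)(1 8 3 5 2)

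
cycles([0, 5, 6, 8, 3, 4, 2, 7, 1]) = (1 5 4 3 8)(2 6)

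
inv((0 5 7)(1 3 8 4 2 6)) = (0 7 5)(1 6 2 4 8 3)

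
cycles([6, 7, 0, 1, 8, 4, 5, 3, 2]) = (0 6 5 4 8 2)(1 7 3)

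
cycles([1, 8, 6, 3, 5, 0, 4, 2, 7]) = (0 1 8 7 2 6 4 5)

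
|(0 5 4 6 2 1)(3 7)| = 6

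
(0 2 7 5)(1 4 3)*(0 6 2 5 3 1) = (0 5 6 2 7 3)(1 4)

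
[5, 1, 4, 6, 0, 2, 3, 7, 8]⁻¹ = [4, 1, 5, 6, 2, 0, 3, 7, 8]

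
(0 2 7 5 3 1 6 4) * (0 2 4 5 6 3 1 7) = (0 4 2)(1 3 7 6 5)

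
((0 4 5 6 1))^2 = (0 5 1 4 6)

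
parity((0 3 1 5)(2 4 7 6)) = even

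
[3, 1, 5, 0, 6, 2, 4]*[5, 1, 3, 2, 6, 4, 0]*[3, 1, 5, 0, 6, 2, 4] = [5, 1, 6, 2, 3, 0, 4]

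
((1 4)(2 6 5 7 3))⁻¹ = (1 4)(2 3 7 5 6)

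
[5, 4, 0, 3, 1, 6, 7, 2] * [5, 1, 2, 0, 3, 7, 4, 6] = [7, 3, 5, 0, 1, 4, 6, 2] 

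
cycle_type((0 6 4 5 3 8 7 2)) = 8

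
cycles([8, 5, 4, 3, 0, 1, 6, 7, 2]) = (0 8 2 4)(1 5)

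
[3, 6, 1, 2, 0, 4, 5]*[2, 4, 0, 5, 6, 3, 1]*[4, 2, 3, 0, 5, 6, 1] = [6, 2, 5, 4, 3, 1, 0]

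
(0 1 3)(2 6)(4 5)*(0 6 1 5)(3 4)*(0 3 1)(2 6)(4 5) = (0 4 3 2)(1 5)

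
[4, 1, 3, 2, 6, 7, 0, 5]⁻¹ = [6, 1, 3, 2, 0, 7, 4, 5]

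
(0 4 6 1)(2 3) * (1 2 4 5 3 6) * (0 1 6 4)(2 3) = (0 5 2 4 6 3)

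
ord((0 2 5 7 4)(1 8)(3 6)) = 10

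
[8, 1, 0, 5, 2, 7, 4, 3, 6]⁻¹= [2, 1, 4, 7, 6, 3, 8, 5, 0]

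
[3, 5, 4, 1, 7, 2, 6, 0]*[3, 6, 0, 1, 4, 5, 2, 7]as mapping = [0→1, 1→5, 2→4, 3→6, 4→7, 5→0, 6→2, 7→3]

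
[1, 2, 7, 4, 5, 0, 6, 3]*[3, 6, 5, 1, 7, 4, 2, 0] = [6, 5, 0, 7, 4, 3, 2, 1]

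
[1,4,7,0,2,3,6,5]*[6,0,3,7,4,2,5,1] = [0,4,1,6,3,7,5,2]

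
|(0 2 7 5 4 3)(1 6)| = 6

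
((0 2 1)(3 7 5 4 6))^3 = (3 4 7 6 5)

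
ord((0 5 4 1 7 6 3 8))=8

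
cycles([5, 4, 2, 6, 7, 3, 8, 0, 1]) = (0 5 3 6 8 1 4 7)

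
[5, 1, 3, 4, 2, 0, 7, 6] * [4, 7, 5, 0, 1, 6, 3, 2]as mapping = [0→6, 1→7, 2→0, 3→1, 4→5, 5→4, 6→2, 7→3]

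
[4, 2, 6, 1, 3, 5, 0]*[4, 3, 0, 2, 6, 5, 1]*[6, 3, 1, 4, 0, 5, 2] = [2, 6, 3, 4, 1, 5, 0] 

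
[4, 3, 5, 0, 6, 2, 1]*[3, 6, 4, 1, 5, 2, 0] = [5, 1, 2, 3, 0, 4, 6]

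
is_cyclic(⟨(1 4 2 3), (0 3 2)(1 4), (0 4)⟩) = no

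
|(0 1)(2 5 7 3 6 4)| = 6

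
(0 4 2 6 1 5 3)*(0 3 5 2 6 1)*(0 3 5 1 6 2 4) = (1 4 2 6 3 5)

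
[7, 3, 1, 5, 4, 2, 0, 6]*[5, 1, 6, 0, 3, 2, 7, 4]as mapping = [0→4, 1→0, 2→1, 3→2, 4→3, 5→6, 6→5, 7→7]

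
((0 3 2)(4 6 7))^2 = (0 2 3)(4 7 6)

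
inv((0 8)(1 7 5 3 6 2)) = (0 8)(1 2 6 3 5 7)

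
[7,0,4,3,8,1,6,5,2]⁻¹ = [1,5,8,3,2,7,6,0,4]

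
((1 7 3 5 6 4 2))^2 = (1 3 6 2 7 5 4)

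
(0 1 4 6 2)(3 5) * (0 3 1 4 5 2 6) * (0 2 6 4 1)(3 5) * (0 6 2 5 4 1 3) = (0 3 2 4 5 6 1)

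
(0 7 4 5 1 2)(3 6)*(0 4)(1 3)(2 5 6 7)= (0 2 4 6 1 5 3 7)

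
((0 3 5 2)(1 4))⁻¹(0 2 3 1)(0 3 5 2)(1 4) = (0 5 4 3)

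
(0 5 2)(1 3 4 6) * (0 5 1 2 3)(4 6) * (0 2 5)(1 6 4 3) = (0 6 5 1 2)(3 4)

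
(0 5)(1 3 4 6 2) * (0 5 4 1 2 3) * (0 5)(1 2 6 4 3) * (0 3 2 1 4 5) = (0 2 6 4 5 3 1)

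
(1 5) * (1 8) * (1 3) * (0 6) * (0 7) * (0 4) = (0 6 7 4)(1 5 8 3)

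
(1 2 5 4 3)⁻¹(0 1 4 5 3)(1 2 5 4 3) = (0 2 3 4 1)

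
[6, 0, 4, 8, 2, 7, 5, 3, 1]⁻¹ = [1, 8, 4, 7, 2, 6, 0, 5, 3]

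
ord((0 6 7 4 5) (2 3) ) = 10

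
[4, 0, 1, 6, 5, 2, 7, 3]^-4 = [4, 0, 1, 7, 5, 2, 3, 6]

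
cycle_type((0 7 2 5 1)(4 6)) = 2.5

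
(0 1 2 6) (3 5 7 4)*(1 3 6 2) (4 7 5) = (0 3 4 6) 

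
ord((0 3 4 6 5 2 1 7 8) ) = 9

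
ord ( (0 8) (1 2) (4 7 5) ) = 6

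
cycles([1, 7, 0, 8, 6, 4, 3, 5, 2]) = (0 1 7 5 4 6 3 8 2) 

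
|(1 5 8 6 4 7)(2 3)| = 6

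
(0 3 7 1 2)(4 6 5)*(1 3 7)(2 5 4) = (0 7 3 1 5 2)(4 6)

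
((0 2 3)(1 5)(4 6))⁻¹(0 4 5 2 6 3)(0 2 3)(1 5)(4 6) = (0 2 6 1 3 4)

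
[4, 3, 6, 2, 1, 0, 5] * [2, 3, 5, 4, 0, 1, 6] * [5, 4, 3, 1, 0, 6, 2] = [5, 0, 2, 6, 1, 3, 4]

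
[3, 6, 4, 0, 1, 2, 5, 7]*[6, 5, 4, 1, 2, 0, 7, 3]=[1, 7, 2, 6, 5, 4, 0, 3]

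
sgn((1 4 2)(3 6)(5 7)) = 1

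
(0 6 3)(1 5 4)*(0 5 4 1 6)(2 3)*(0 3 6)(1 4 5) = (0 3 1 5 4)(2 6)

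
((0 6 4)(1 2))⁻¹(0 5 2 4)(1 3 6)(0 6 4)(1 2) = (0 6 5 1)(2 3 4)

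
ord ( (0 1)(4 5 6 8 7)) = 10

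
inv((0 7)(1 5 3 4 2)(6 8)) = (0 7)(1 2 4 3 5)(6 8)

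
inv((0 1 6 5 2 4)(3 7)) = (0 4 2 5 6 1)(3 7)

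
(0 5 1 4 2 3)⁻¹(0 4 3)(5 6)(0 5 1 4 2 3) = (0 5 2)(1 6)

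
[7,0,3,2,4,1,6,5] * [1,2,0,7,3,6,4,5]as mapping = [0→5,1→1,2→7,3→0,4→3,5→2,6→4,7→6]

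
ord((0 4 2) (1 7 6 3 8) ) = 15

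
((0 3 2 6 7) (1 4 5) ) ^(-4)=(0 3 2 6 7) (1 5 4) 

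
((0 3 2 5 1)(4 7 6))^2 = (0 2 1 3 5)(4 6 7)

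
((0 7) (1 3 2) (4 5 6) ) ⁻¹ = (0 7) (1 2 3) (4 6 5) 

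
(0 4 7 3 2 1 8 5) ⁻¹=(0 5 8 1 2 3 7 4) 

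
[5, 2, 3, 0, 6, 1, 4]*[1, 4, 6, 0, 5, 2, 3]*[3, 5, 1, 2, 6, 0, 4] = [1, 4, 3, 5, 2, 6, 0]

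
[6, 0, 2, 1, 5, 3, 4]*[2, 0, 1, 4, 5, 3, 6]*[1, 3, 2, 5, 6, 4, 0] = [0, 2, 3, 1, 5, 6, 4]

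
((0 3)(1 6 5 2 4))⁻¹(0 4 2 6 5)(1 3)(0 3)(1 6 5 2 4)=(0 6)(1 4 5 2 3)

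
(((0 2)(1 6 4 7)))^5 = (0 2)(1 6 4 7)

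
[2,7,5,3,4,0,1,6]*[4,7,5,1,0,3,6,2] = [5,2,3,1,0,4,7,6]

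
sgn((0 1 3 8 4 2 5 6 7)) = 1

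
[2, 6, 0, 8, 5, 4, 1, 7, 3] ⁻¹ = [2, 6, 0, 8, 5, 4, 1, 7, 3] 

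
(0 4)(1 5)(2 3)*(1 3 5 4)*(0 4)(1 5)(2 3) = (0 5 2 1)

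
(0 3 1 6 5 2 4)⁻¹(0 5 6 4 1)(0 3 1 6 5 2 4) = (0 6 3 2 5)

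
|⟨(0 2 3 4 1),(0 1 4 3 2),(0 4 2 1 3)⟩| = 5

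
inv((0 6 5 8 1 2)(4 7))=(0 2 1 8 5 6)(4 7)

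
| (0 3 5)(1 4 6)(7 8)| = 6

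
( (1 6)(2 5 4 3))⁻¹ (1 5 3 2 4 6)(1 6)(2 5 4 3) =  (1 6 4 2 5 3)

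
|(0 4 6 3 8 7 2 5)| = 8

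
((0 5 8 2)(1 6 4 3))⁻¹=(0 2 8 5)(1 3 4 6)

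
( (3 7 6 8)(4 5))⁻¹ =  (3 8 6 7)(4 5)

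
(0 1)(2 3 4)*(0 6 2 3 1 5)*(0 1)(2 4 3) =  (0 5 1 6 4 2)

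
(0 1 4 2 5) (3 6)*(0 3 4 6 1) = (1 6 4 2 5 3) 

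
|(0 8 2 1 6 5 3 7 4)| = 9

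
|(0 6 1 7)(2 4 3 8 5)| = 20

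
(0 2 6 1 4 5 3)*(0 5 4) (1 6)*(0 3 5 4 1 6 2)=(1 3 4) (2 6) 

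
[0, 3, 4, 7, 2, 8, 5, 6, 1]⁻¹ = [0, 8, 4, 1, 2, 6, 7, 3, 5]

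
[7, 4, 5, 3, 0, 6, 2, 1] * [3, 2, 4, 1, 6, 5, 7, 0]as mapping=[0→0, 1→6, 2→5, 3→1, 4→3, 5→7, 6→4, 7→2]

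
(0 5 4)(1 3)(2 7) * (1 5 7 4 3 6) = (0 7 2 4)(1 6)(3 5)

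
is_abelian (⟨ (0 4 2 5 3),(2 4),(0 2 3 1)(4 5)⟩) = no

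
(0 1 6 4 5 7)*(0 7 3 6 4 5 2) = (0 1 4 2)(3 6 5)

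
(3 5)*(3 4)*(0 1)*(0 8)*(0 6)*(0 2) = (0 1 8 6 2)(3 5 4)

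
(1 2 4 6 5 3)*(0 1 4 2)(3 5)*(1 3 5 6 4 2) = (0 3 2 1)(5 6)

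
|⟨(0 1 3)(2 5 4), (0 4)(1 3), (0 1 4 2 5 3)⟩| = 720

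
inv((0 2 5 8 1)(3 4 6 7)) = (0 1 8 5 2)(3 7 6 4)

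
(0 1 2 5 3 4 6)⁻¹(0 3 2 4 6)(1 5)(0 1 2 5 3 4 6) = (0 1 4 5 6)(2 3)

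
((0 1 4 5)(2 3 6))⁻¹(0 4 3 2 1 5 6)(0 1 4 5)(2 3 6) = (0 2 1 5 6 3 4)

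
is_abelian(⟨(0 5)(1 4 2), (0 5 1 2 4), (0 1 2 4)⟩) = no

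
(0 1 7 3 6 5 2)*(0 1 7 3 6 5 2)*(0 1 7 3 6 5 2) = (0 3 2 7 5 1 6)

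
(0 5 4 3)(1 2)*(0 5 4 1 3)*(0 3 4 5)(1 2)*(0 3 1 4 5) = (1 4)(2 5)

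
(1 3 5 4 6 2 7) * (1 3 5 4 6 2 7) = (1 5 6 7 3 4 2)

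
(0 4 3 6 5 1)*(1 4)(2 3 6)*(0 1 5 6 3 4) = (0 5)(2 4 3)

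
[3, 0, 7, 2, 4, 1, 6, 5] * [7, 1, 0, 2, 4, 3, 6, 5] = [2, 7, 5, 0, 4, 1, 6, 3]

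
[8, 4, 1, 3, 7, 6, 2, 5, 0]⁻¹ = [8, 2, 6, 3, 1, 7, 5, 4, 0]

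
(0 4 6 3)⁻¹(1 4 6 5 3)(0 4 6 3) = (0 1 6 3 5)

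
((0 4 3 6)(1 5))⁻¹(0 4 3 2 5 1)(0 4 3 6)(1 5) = (1 5 4 3 6 2)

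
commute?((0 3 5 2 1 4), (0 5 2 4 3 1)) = no:(0 3 5 2 1 4) * (0 5 2 4 3 1) = (0 1 3 2)(4 5), (0 5 2 4 3 1) * (0 3 5 2 1 4) = (0 2)(1 3 4 5)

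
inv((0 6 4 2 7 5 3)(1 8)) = (0 3 5 7 2 4 6)(1 8)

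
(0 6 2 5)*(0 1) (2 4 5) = (0 6 4 5 1) 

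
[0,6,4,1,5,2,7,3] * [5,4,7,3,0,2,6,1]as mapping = [0→5,1→6,2→0,3→4,4→2,5→7,6→1,7→3]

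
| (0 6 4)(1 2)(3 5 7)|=6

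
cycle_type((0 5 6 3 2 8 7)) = 7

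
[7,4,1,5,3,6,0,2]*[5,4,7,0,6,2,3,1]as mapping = [0→1,1→6,2→4,3→2,4→0,5→3,6→5,7→7]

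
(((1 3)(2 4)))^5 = (1 3)(2 4)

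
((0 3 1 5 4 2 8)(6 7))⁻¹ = (0 8 2 4 5 1 3)(6 7)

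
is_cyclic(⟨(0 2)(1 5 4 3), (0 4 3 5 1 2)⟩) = no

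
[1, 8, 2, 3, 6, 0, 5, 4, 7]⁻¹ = [5, 0, 2, 3, 7, 6, 4, 8, 1]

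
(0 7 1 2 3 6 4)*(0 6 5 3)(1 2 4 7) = (0 1 4 6 7 2)(3 5)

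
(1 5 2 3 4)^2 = (1 2 4 5 3)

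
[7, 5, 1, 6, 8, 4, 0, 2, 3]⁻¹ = [6, 2, 7, 8, 5, 1, 3, 0, 4]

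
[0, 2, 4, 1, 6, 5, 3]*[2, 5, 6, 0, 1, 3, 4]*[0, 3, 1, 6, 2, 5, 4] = [1, 4, 3, 5, 2, 6, 0]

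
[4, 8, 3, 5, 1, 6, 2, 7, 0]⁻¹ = [8, 4, 6, 2, 0, 3, 5, 7, 1]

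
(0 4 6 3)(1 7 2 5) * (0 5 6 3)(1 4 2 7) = (0 2 6)(3 5 4)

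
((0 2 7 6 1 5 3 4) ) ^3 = (0 6 3 2 1 4 7 5) 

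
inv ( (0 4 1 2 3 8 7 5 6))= (0 6 5 7 8 3 2 1 4)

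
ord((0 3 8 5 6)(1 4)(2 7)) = 10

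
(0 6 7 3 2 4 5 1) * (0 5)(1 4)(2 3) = (0 6 7 2 1 5 4)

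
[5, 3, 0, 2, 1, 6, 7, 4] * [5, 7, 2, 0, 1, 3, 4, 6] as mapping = [0→3, 1→0, 2→5, 3→2, 4→7, 5→4, 6→6, 7→1] 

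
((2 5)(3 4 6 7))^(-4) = ()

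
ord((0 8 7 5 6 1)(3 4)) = 6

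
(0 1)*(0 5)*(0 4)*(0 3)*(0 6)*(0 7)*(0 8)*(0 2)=(0 1 5 4 3 6 7 8 2)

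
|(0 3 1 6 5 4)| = 6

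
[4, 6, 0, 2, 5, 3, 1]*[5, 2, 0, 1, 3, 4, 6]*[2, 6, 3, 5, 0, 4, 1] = [5, 1, 4, 2, 0, 6, 3]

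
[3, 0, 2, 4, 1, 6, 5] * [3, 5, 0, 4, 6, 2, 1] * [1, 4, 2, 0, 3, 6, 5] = [3, 0, 1, 5, 6, 4, 2]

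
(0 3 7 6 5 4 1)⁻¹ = (0 1 4 5 6 7 3)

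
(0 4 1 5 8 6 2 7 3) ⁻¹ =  (0 3 7 2 6 8 5 1 4) 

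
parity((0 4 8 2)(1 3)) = even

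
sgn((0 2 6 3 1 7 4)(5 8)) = -1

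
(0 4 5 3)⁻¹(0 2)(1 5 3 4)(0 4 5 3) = (0 5 1 3)(2 4)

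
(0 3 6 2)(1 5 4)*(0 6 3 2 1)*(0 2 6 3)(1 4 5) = (0 6 4 2 3)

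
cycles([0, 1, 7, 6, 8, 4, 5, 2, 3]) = (2 7)(3 6 5 4 8)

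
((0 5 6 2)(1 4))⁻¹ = (0 2 6 5)(1 4)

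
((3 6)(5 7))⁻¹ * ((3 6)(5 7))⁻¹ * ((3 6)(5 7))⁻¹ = (3 6)(5 7)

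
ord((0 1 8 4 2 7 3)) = 7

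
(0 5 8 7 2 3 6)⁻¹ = (0 6 3 2 7 8 5)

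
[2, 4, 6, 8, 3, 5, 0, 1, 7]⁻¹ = [6, 7, 0, 4, 1, 5, 2, 8, 3]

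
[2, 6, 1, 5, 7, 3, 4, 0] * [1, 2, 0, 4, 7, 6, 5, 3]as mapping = [0→0, 1→5, 2→2, 3→6, 4→3, 5→4, 6→7, 7→1]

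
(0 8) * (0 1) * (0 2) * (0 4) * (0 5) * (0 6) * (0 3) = (0 8 1 2 4 5 6 3)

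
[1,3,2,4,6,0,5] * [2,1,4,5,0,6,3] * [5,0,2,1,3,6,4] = [0,6,3,5,1,2,4]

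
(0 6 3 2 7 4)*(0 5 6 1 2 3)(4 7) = (0 1 2 4 5 6)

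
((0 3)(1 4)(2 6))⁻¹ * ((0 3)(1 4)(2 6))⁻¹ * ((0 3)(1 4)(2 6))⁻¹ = (0 3)(1 4)(2 6)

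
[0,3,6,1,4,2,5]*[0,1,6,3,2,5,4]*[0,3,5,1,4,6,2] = [0,1,4,3,5,2,6]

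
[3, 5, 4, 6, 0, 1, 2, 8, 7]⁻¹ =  [4, 5, 6, 0, 2, 1, 3, 8, 7]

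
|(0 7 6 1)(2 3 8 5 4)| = 20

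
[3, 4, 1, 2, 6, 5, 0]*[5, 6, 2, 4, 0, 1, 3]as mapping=[0→4, 1→0, 2→6, 3→2, 4→3, 5→1, 6→5]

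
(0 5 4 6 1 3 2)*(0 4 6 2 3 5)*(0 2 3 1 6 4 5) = (0 2 5 4 3 1)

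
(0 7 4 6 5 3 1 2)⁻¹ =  (0 2 1 3 5 6 4 7)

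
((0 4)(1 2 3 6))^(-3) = (0 4)(1 2 3 6)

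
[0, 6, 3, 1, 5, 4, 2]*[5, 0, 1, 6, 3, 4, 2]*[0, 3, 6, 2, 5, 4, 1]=[4, 6, 1, 0, 5, 2, 3]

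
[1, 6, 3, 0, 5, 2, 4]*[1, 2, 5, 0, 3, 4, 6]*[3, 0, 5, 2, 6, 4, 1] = [5, 1, 3, 0, 6, 4, 2]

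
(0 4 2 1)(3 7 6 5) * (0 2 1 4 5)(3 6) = (0 5 6)(1 2 4)(3 7)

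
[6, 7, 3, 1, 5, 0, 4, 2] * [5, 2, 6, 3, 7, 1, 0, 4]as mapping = [0→0, 1→4, 2→3, 3→2, 4→1, 5→5, 6→7, 7→6]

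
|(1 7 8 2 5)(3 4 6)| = 15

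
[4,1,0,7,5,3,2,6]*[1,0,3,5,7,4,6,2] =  [7,0,1,2,4,5,3,6]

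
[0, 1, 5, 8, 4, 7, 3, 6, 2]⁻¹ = [0, 1, 8, 6, 4, 2, 7, 5, 3]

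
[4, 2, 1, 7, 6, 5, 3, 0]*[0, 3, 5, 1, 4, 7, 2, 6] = [4, 5, 3, 6, 2, 7, 1, 0]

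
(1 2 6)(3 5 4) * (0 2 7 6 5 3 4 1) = (0 2 5 1 7 6)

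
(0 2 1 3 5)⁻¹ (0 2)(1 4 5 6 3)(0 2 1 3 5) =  (0 6 5 3 4)(1 2)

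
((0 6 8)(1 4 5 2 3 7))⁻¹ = (0 8 6)(1 7 3 2 5 4)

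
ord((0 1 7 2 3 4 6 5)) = 8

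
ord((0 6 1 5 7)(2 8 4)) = 15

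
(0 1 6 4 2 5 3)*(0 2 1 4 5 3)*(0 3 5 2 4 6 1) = (0 6 2 5 3 4)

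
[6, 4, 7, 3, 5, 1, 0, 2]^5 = [6, 5, 7, 3, 1, 4, 0, 2]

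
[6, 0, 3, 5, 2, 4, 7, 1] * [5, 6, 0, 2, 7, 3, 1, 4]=[1, 5, 2, 3, 0, 7, 4, 6]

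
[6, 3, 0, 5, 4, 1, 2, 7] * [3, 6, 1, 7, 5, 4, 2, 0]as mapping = [0→2, 1→7, 2→3, 3→4, 4→5, 5→6, 6→1, 7→0]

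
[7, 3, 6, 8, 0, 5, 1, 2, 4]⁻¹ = [4, 6, 7, 1, 8, 5, 2, 0, 3]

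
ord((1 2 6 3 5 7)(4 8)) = 6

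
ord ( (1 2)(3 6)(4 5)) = 2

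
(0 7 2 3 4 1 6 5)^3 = (0 3 6 7 4 5 2 1)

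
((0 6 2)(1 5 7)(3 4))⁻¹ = (0 2 6)(1 7 5)(3 4)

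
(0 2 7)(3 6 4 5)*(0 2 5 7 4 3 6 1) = (0 5 6 3 1)(2 4 7)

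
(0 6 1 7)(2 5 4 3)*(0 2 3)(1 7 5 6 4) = (0 4)(1 5)(2 6 7)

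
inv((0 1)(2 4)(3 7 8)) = (0 1)(2 4)(3 8 7)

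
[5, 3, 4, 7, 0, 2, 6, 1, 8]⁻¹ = [4, 7, 5, 1, 2, 0, 6, 3, 8]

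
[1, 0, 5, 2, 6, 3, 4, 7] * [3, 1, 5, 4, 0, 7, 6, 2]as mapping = [0→1, 1→3, 2→7, 3→5, 4→6, 5→4, 6→0, 7→2]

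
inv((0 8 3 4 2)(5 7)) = (0 2 4 3 8)(5 7)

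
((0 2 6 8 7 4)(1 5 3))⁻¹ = (0 4 7 8 6 2)(1 3 5)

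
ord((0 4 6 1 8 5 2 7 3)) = 9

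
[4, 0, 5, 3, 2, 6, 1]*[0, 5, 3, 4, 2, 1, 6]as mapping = [0→2, 1→0, 2→1, 3→4, 4→3, 5→6, 6→5]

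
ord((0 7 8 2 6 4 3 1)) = 8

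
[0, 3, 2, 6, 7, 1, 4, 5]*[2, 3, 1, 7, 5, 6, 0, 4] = [2, 7, 1, 0, 4, 3, 5, 6]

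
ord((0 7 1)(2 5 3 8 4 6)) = 6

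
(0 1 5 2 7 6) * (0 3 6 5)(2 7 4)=(0 1)(2 4)(3 6)(5 7)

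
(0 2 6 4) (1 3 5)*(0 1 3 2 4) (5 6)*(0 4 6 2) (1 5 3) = (0 6 4 5 1) (2 3) 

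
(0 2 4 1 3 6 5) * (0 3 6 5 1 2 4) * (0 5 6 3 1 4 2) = (0 2 5 1 3 6 4)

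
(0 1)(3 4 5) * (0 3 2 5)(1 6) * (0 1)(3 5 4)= (0 6)(1 5 2 4)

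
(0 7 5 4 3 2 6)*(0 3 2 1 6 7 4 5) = (0 4 2 7)(1 6 3)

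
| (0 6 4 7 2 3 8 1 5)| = 9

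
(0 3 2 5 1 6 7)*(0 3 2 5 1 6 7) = (0 2 1 7 3 5 6)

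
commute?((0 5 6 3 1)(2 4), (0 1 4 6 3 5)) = no:(0 5 6 3 1)(2 4)*(0 1 4 6 3 5) = (2 6 5 3 4), (0 1 4 6 3 5)*(0 5 6 3 1)(2 4) = (1 2 4 3 6)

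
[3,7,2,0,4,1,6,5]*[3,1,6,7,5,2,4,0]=[7,0,6,3,5,1,4,2]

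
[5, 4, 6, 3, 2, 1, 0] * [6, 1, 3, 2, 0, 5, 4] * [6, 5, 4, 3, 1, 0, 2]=[0, 6, 1, 4, 3, 5, 2]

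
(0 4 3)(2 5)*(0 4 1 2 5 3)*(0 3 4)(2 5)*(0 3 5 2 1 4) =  (0 4 5 1 2)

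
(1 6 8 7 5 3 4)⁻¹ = (1 4 3 5 7 8 6)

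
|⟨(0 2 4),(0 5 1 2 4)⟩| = 60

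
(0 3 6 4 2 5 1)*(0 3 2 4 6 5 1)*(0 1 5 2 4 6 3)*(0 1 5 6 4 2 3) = (0 2 6)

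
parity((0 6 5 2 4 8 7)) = even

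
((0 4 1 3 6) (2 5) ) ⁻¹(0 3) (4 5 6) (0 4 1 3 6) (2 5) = (0 1 2) (4 6) 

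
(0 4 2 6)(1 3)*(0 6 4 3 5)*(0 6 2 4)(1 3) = (0 1 5 6 2)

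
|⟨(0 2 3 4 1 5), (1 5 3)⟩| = 720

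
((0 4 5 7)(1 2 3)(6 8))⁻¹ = (0 7 5 4)(1 3 2)(6 8)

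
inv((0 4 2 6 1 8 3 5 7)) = (0 7 5 3 8 1 6 2 4)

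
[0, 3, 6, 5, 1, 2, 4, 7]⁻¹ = [0, 4, 5, 1, 6, 3, 2, 7]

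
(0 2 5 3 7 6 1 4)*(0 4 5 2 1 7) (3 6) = (0 1 5 6 7 3) 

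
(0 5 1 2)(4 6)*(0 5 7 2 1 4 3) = (0 7 2 5 4 6 3)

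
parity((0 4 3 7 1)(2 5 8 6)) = odd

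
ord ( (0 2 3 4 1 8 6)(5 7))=14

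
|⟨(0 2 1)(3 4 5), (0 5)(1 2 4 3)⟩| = 24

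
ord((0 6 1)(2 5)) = 6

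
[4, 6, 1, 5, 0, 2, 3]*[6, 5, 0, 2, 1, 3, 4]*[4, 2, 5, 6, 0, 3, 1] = [2, 0, 3, 6, 1, 4, 5]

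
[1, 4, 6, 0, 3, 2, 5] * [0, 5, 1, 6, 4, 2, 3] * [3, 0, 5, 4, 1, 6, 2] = [6, 1, 4, 3, 2, 0, 5]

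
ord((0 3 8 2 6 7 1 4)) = 8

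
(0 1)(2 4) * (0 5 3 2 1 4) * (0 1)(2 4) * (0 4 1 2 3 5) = (0 3 1)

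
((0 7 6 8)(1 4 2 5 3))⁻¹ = (0 8 6 7)(1 3 5 2 4)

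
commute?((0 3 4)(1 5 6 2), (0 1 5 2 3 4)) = no:(0 3 4)(1 5 6 2)*(0 1 5 2 3 4) = (0 4 1 2 5 6 3), (0 1 5 2 3 4)*(0 3 4)(1 5 6 2) = (0 5 1 6 2 4 3)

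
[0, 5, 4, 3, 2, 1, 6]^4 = [0, 1, 2, 3, 4, 5, 6]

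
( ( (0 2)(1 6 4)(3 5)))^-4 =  (1 4 6)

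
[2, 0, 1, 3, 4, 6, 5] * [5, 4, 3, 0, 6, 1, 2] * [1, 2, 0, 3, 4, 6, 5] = [3, 6, 4, 1, 5, 0, 2]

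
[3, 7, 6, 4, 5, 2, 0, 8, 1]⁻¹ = [6, 8, 5, 0, 3, 4, 2, 1, 7]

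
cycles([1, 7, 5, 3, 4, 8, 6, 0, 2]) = (0 1 7)(2 5 8)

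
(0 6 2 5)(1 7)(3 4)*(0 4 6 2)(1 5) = (0 2 1 7 5 4 3 6)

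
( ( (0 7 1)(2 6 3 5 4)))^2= (0 1 7)(2 3 4 6 5)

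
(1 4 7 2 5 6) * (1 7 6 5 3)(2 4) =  (1 2 3)(4 6 7)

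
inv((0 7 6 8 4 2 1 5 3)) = (0 3 5 1 2 4 8 6 7)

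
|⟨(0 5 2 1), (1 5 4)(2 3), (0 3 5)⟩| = 720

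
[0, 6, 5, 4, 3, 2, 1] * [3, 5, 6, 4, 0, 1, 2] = [3, 2, 1, 0, 4, 6, 5]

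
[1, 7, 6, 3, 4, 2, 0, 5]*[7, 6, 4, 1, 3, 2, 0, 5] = [6, 5, 0, 1, 3, 4, 7, 2]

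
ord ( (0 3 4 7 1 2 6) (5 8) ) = 14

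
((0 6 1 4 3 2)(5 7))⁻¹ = (0 2 3 4 1 6)(5 7)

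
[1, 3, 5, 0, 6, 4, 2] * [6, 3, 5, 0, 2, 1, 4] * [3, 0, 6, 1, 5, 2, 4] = [1, 3, 0, 4, 5, 6, 2]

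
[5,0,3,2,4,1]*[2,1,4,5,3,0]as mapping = [0→0,1→2,2→5,3→4,4→3,5→1]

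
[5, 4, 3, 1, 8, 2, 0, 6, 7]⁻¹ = [6, 3, 5, 2, 1, 0, 7, 8, 4]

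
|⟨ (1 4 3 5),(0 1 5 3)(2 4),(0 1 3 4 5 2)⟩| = 720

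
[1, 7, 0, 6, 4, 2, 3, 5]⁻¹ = [2, 0, 5, 6, 4, 7, 3, 1]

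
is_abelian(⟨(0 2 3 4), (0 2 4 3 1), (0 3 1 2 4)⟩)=no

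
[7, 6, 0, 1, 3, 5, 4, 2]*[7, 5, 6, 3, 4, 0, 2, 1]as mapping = [0→1, 1→2, 2→7, 3→5, 4→3, 5→0, 6→4, 7→6]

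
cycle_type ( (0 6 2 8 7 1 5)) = 7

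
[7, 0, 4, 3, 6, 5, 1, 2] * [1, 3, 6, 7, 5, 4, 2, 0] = [0, 1, 5, 7, 2, 4, 3, 6]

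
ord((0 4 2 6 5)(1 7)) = 10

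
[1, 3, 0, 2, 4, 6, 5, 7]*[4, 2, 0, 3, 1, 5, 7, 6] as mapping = [0→2, 1→3, 2→4, 3→0, 4→1, 5→7, 6→5, 7→6] 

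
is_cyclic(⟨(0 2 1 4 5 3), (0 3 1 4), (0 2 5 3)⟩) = no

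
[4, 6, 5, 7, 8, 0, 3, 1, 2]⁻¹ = [5, 7, 8, 6, 0, 2, 1, 3, 4]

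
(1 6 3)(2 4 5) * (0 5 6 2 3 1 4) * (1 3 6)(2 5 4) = (0 4 1 5 6 3 2)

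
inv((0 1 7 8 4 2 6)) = (0 6 2 4 8 7 1)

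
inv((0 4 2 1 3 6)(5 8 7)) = (0 6 3 1 2 4)(5 7 8)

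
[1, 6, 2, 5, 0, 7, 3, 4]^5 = [7, 4, 2, 1, 5, 6, 0, 3]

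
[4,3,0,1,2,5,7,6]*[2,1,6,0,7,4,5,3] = [7,0,2,1,6,4,3,5]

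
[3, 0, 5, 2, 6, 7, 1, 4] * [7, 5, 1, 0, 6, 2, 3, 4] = [0, 7, 2, 1, 3, 4, 5, 6]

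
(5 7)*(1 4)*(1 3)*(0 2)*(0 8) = (0 2 8)(1 4 3)(5 7)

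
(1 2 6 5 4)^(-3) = (1 6 4 2 5)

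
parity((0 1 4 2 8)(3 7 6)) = even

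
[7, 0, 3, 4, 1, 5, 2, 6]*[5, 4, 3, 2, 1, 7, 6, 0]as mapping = [0→0, 1→5, 2→2, 3→1, 4→4, 5→7, 6→3, 7→6]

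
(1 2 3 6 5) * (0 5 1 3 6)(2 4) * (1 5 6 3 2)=(0 6 5 2 3)(1 4)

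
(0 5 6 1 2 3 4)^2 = (0 6 2 4 5 1 3)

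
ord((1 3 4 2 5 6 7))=7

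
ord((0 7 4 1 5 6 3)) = 7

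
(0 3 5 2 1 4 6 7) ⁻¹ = (0 7 6 4 1 2 5 3) 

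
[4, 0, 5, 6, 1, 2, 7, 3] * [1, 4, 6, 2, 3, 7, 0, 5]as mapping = [0→3, 1→1, 2→7, 3→0, 4→4, 5→6, 6→5, 7→2]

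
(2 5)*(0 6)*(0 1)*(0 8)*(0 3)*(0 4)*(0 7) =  (0 6 1 8 3 4 7)(2 5)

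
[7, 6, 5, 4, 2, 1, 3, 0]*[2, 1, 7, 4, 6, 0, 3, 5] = [5, 3, 0, 6, 7, 1, 4, 2]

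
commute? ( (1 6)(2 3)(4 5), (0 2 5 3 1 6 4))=no: (1 6)(2 3)(4 5)*(0 2 5 3 1 6 4)=(0 2 1 4 3 5), (0 2 5 3 1 6 4)*(1 6)(2 3)(4 5)=(0 3 6 5 2 4)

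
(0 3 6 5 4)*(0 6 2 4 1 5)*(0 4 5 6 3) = (1 6 4 3 2 5)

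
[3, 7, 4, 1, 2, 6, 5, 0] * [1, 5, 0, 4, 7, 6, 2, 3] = [4, 3, 7, 5, 0, 2, 6, 1]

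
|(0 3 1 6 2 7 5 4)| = 8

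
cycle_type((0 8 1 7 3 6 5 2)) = 8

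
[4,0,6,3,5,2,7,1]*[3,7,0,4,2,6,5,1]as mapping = [0→2,1→3,2→5,3→4,4→6,5→0,6→1,7→7]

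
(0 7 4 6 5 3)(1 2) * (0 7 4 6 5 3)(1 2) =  (0 4 5)(3 7 6)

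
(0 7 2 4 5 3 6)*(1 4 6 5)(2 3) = (0 7 3 5 2 6)(1 4)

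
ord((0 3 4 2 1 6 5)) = 7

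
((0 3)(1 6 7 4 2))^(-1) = (0 3)(1 2 4 7 6)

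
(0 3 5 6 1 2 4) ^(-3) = (0 1 3 2 5 4 6) 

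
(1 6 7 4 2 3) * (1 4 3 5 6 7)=(1 7 3 4 2 5 6)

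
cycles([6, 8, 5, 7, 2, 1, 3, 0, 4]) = (0 6 3 7)(1 8 4 2 5)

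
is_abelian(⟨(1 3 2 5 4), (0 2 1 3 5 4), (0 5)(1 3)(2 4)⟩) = no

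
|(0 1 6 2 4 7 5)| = 7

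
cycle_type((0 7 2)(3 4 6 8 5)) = 3.5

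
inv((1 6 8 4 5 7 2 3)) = (1 3 2 7 5 4 8 6)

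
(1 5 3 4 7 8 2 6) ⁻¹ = (1 6 2 8 7 4 3 5) 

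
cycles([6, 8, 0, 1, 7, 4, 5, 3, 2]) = (0 6 5 4 7 3 1 8 2)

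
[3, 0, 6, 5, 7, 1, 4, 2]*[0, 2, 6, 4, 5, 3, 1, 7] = [4, 0, 1, 3, 7, 2, 5, 6]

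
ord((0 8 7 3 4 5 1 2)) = 8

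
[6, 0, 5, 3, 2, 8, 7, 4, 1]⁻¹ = [1, 8, 4, 3, 7, 2, 0, 6, 5]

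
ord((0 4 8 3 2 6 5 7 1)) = 9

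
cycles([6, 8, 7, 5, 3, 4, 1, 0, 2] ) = (0 6 1 8 2 7)(3 5 4)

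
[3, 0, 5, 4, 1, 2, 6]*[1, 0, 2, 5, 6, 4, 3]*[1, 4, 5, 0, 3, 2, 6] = [2, 4, 3, 6, 1, 5, 0]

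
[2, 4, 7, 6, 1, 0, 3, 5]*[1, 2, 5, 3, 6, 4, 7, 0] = [5, 6, 0, 7, 2, 1, 3, 4]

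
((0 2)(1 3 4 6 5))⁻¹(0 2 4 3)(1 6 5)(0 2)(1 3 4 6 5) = (0 6 4 2)(1 3 5)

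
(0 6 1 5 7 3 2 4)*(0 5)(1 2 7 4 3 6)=(0 1)(2 3 7 6)(4 5)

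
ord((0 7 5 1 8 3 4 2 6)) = 9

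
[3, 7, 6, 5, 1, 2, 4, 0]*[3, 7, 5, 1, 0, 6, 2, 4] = [1, 4, 2, 6, 7, 5, 0, 3]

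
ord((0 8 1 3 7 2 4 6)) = 8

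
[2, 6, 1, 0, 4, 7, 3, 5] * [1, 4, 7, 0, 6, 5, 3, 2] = [7, 3, 4, 1, 6, 2, 0, 5]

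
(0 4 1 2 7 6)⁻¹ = (0 6 7 2 1 4)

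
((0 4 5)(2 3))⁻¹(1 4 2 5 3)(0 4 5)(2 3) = (0 2 1 5 3)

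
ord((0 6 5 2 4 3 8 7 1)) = 9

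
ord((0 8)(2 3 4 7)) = 4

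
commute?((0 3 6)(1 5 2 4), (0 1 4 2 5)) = no:(0 3 6)(1 5 2 4)*(0 1 4 2 5) = (0 3 6 1), (0 1 4 2 5)*(0 3 6)(1 5 2 4) = (0 5 3 6)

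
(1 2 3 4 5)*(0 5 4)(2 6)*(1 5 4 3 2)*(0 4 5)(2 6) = (0 5)(1 2 6)(3 4)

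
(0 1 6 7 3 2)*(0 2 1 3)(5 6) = (0 3 1 5 6 7)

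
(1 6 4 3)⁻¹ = (1 3 4 6)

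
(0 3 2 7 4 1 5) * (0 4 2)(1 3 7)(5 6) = (0 7 2 1 6 5 4 3)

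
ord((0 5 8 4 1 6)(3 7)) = 6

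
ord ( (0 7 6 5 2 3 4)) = 7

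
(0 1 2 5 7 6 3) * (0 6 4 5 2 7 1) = (1 7 4 5)(3 6)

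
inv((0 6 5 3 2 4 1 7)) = (0 7 1 4 2 3 5 6)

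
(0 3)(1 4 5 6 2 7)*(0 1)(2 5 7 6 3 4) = (0 4 7)(1 2 6 5 3)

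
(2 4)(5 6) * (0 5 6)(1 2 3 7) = (0 5)(1 2 4 3 7)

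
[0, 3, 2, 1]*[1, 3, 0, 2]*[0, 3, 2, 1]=[3, 2, 0, 1]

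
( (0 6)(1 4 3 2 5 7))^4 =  (1 5 3)(2 4 7)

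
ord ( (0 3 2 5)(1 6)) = 4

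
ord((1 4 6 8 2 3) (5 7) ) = 6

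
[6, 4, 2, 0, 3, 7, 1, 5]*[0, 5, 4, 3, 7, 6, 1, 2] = [1, 7, 4, 0, 3, 2, 5, 6]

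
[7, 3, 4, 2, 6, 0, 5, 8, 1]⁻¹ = [5, 8, 3, 1, 2, 6, 4, 0, 7]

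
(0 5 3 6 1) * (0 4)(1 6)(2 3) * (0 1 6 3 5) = (1 4)(2 5)(3 6)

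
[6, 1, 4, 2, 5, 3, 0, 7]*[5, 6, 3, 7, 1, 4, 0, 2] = [0, 6, 1, 3, 4, 7, 5, 2]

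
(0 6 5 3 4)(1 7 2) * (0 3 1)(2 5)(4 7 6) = (0 4 3 7 5 1 6 2)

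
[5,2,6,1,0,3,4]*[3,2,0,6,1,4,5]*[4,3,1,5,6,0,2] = [6,4,0,1,5,2,3] 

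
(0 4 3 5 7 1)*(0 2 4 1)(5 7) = (0 1 2 4 3 7)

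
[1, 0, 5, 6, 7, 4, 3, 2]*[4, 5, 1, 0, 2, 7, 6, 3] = [5, 4, 7, 6, 3, 2, 0, 1] 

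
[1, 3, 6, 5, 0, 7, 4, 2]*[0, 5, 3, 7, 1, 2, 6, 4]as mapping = [0→5, 1→7, 2→6, 3→2, 4→0, 5→4, 6→1, 7→3]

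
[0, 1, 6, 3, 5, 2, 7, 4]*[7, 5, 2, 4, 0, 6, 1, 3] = [7, 5, 1, 4, 6, 2, 3, 0]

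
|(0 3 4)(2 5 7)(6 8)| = 6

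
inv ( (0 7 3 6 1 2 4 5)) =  (0 5 4 2 1 6 3 7)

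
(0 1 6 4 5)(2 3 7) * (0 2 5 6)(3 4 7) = (0 1)(2 4 6 7 5)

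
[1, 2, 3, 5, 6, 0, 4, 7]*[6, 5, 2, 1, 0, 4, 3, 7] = [5, 2, 1, 4, 3, 6, 0, 7]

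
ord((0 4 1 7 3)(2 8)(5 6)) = 10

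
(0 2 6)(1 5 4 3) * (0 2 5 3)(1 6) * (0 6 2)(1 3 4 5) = (0 1 4 6)(2 3)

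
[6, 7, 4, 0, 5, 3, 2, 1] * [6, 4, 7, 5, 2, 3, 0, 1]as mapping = [0→0, 1→1, 2→2, 3→6, 4→3, 5→5, 6→7, 7→4]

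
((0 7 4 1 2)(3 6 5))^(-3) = (0 4 2 7 1)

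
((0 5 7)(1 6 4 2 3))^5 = (0 7 5)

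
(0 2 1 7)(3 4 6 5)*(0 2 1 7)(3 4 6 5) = (0 1)(2 7)(3 6)(4 5)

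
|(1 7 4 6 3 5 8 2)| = 8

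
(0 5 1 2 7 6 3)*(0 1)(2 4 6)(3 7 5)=(0 3 1 4 6 7 2 5)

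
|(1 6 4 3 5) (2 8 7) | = 15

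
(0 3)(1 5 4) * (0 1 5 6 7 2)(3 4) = (0 4 5 3 1 6 7 2)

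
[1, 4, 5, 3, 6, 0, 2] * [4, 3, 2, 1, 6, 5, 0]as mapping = [0→3, 1→6, 2→5, 3→1, 4→0, 5→4, 6→2]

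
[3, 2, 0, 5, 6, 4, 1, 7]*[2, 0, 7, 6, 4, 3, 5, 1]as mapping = [0→6, 1→7, 2→2, 3→3, 4→5, 5→4, 6→0, 7→1]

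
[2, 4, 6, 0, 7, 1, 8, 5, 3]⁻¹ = [3, 5, 0, 8, 1, 7, 2, 4, 6]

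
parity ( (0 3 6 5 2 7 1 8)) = odd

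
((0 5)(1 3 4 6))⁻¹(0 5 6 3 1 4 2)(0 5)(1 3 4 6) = (0 1 4 3 6 2 5)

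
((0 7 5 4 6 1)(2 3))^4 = (0 6 5)(1 4 7)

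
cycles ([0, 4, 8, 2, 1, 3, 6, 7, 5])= (1 4)(2 8 5 3)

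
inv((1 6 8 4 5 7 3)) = (1 3 7 5 4 8 6)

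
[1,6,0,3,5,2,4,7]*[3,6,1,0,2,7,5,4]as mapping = [0→6,1→5,2→3,3→0,4→7,5→1,6→2,7→4]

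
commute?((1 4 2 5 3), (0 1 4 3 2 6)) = no:(1 4 2 5 3) * (0 1 4 3 2 6) = (0 1 3 4 6)(2 5), (0 1 4 3 2 6) * (1 4 2 5 3) = (0 4 1 2 6)(3 5)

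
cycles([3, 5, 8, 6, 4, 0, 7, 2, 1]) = (0 3 6 7 2 8 1 5) 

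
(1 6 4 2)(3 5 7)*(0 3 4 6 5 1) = (0 3 1 5 7 4 2)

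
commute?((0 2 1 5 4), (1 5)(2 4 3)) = no:(0 2 1 5 4) * (1 5)(2 4 3) = (0 4)(2 5 3), (1 5)(2 4 3) * (0 2 1 5 4) = (0 2)(1 4 3)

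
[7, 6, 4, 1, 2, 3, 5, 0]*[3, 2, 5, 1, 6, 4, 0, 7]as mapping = [0→7, 1→0, 2→6, 3→2, 4→5, 5→1, 6→4, 7→3]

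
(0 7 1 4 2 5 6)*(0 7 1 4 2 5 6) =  (0 1 2 6 7 4 5)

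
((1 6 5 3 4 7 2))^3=(1 3 2 5 7 6 4)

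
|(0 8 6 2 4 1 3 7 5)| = 9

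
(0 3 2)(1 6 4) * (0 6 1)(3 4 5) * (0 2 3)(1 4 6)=(0 6 5)(1 4 2)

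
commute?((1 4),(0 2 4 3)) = no:(1 4)*(0 2 4 3) = (0 2 4 1 3),(0 2 4 3)*(1 4) = (0 2 1 4 3)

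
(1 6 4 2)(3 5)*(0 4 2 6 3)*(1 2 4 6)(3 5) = (0 6 4 1 5)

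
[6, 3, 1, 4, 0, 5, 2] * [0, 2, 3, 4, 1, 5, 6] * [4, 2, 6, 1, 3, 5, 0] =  [0, 3, 6, 2, 4, 5, 1]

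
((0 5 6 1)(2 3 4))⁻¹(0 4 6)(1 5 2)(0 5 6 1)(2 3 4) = (0 6 3)(1 5 2)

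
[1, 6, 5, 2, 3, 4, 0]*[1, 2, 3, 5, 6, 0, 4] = [2, 4, 0, 3, 5, 6, 1]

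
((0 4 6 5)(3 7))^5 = (0 4 6 5)(3 7)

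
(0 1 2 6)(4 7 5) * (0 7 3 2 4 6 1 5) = (0 5 6 7)(1 4 3 2)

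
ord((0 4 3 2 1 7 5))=7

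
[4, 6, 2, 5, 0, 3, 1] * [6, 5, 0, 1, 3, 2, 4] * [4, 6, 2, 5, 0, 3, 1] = [5, 0, 4, 2, 1, 6, 3]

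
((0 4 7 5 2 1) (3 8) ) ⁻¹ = (0 1 2 5 7 4) (3 8) 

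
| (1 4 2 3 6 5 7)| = 7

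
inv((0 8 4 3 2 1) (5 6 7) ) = (0 1 2 3 4 8) (5 7 6) 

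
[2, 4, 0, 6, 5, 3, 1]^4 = [0, 6, 2, 5, 1, 4, 3]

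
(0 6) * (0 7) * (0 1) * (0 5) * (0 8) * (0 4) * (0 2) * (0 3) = (0 6 7 1 5 8 4 2 3)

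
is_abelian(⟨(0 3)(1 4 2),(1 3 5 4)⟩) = no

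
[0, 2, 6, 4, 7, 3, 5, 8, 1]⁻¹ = [0, 8, 1, 5, 3, 6, 2, 4, 7]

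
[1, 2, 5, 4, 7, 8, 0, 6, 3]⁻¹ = [6, 0, 1, 8, 3, 2, 7, 4, 5]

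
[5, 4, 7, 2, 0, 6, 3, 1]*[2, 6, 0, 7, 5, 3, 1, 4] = [3, 5, 4, 0, 2, 1, 7, 6]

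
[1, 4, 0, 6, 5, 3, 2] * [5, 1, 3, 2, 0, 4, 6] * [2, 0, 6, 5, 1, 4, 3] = [0, 2, 4, 3, 1, 6, 5]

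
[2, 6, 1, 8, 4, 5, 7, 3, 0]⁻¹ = [8, 2, 0, 7, 4, 5, 1, 6, 3]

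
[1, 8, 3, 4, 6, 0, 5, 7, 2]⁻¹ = [5, 0, 8, 2, 3, 6, 4, 7, 1]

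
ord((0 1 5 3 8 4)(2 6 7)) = 6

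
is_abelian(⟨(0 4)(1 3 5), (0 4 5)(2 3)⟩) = no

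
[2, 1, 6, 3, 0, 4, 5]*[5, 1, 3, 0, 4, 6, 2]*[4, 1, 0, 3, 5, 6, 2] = [3, 1, 0, 4, 6, 5, 2]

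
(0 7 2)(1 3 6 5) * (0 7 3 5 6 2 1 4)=(0 3 2 7 1 5 4)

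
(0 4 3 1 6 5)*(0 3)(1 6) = (0 4)(3 6 5)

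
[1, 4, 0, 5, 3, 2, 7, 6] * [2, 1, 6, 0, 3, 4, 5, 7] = [1, 3, 2, 4, 0, 6, 7, 5]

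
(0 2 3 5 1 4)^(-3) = (0 5)(1 2)(3 4)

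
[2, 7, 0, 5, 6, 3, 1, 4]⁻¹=[2, 6, 0, 5, 7, 3, 4, 1]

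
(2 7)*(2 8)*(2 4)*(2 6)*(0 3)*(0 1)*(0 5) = (0 3 1 5)(2 7 8 4 6)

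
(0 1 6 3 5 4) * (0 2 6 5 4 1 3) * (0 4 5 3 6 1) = (0 6 4 2 1 3 5) 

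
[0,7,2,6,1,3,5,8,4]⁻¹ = [0,4,2,5,8,6,3,1,7]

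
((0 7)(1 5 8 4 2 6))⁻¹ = (0 7)(1 6 2 4 8 5)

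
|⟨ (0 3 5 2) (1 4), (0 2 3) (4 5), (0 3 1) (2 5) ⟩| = 720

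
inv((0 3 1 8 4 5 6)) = (0 6 5 4 8 1 3)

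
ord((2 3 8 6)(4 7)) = 4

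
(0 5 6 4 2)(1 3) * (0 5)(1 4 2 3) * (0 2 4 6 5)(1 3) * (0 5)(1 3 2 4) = (0 4 3 6 1 2 5)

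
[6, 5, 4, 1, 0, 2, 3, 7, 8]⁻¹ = [4, 3, 5, 6, 2, 1, 0, 7, 8]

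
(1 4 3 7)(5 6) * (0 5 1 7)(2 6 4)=(0 5 4 3)(1 2 6)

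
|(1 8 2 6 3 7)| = 6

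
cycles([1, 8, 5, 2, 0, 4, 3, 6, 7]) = (0 1 8 7 6 3 2 5 4)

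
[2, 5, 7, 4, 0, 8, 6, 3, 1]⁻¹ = [4, 8, 0, 7, 3, 1, 6, 2, 5]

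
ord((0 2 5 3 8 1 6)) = 7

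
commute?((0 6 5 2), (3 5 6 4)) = no:(0 6 5 2)*(3 5 6 4) = (0 4 3 5 2), (3 5 6 4)*(0 6 5 2) = (0 6 4 3 2)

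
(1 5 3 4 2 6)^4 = (1 2 3)(4 5 6)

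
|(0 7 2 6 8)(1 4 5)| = 15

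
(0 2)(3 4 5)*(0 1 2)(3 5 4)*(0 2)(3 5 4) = (0 2 1)(3 5 4)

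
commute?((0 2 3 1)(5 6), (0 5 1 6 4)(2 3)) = no:(0 2 3 1)(5 6)*(0 5 1 6 4)(2 3) = (0 3 6 1 5 4), (0 5 1 6 4)(2 3)*(0 2 3 1)(5 6) = (0 6 4 2 1 5)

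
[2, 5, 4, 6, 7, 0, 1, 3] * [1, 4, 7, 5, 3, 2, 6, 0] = [7, 2, 3, 6, 0, 1, 4, 5] 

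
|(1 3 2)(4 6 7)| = 3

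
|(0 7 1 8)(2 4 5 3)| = 4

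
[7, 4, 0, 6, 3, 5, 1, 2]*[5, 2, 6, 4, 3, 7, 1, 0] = [0, 3, 5, 1, 4, 7, 2, 6]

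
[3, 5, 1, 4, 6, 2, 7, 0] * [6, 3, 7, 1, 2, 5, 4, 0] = [1, 5, 3, 2, 4, 7, 0, 6]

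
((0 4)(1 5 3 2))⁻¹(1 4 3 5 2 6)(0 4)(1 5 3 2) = (0 2 3 1 6 5)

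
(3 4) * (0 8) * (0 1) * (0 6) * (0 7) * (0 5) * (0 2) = (0 8 1 6 7 5 2)(3 4)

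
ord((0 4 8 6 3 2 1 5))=8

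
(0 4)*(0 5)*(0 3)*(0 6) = (0 4 5 3 6)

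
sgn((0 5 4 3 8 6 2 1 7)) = 1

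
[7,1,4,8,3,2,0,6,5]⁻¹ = [6,1,5,4,2,8,7,0,3]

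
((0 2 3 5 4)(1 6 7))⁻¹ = (0 4 5 3 2)(1 7 6)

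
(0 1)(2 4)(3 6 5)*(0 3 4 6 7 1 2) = (0 2 6 5 4)(1 3 7)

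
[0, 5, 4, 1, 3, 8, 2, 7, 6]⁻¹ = [0, 3, 6, 4, 2, 1, 8, 7, 5]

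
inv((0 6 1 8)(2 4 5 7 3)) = (0 8 1 6)(2 3 7 5 4)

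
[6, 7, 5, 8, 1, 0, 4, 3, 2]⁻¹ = [5, 4, 8, 7, 6, 2, 0, 1, 3]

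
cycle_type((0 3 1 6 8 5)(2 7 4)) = 3.6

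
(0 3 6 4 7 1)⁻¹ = (0 1 7 4 6 3)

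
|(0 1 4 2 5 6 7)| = 7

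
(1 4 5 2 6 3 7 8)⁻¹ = (1 8 7 3 6 2 5 4)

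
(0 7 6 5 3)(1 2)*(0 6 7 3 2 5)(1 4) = (0 3 6)(1 5 2 4)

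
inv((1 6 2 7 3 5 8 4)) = (1 4 8 5 3 7 2 6)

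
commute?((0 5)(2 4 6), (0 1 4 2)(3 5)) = no:(0 5)(2 4 6)*(0 1 4 2)(3 5) = (0 3 5 1 4 6), (0 1 4 2)(3 5)*(0 5)(2 4 6) = (0 1 6 2 5 3)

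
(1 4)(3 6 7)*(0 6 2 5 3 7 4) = (0 6 4 1)(2 5 3)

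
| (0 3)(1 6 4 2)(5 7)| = 4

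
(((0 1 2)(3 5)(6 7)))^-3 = (3 5)(6 7)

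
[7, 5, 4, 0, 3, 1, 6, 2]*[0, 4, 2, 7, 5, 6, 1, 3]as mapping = [0→3, 1→6, 2→5, 3→0, 4→7, 5→4, 6→1, 7→2]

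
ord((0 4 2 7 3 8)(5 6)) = 6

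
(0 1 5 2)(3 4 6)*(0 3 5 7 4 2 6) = (0 1 7 4)(2 3)(5 6)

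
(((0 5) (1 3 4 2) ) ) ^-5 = (0 5) (1 2 4 3) 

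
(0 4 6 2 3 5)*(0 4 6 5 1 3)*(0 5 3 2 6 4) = (0 4 3 1 2 5)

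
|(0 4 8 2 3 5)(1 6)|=6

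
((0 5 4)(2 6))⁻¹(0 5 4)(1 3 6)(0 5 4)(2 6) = (0 5 4)(1 3 2)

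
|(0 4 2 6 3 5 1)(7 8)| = 14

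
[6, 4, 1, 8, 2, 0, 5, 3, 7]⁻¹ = [5, 2, 4, 7, 1, 6, 0, 8, 3]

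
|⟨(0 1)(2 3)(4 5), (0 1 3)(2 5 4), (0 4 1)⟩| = 720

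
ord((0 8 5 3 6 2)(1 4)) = 6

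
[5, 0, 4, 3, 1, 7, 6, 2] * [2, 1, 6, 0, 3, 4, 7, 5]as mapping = [0→4, 1→2, 2→3, 3→0, 4→1, 5→5, 6→7, 7→6]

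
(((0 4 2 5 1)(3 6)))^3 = (0 5 4 1 2)(3 6)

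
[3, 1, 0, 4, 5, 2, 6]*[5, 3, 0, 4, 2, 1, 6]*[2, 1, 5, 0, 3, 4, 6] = [3, 0, 4, 5, 1, 2, 6]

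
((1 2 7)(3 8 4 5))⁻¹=(1 7 2)(3 5 4 8)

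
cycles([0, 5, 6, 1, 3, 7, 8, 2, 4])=(1 5 7 2 6 8 4 3)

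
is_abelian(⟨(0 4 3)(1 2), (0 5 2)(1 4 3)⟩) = no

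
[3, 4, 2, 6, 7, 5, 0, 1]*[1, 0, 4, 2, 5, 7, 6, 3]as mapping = [0→2, 1→5, 2→4, 3→6, 4→3, 5→7, 6→1, 7→0]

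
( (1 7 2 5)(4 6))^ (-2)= (1 2)(5 7)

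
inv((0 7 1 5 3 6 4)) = (0 4 6 3 5 1 7)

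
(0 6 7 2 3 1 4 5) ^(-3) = (0 1 7 5 3 6 4 2) 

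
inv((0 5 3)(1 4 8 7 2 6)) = (0 3 5)(1 6 2 7 8 4)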